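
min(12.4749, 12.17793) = 12.17793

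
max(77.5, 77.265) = 77.5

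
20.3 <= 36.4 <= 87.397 True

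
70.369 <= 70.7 True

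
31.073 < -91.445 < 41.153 False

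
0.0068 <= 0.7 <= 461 True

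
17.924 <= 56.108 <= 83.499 True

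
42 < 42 False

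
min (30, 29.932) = 29.932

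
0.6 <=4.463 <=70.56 True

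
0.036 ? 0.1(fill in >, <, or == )<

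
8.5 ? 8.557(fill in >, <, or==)<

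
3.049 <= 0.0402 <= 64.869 False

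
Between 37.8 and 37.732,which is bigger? 37.8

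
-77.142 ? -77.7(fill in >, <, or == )>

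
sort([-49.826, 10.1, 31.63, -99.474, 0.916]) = [-99.474, -49.826, 0.916, 10.1, 31.63]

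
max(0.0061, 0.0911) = 0.0911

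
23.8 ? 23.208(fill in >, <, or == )>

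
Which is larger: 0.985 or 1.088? 1.088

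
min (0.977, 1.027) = 0.977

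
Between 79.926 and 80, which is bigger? 80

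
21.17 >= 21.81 False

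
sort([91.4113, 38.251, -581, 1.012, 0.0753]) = [-581, 0.0753, 1.012, 38.251, 91.4113]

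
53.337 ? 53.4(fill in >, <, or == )<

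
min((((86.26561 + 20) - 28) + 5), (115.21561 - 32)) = 83.21561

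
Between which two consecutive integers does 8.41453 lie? 8 and 9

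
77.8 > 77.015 True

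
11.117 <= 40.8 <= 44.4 True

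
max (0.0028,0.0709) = 0.0709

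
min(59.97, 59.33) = 59.33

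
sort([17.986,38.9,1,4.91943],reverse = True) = [38.9,17.986,4.91943,1]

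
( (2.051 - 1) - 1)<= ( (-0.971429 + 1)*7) True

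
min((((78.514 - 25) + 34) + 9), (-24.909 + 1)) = -23.909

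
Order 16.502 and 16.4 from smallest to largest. 16.4, 16.502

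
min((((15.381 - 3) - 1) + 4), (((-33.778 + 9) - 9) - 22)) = -55.778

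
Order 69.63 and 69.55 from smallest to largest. 69.55, 69.63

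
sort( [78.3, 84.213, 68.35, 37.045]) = [37.045, 68.35, 78.3, 84.213]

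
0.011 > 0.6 False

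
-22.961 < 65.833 True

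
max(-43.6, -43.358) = -43.358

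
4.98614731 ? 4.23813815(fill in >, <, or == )>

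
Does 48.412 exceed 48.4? Yes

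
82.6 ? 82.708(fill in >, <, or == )<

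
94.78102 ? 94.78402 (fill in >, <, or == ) <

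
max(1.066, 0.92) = 1.066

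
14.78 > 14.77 True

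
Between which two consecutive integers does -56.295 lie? -57 and -56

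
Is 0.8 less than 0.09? No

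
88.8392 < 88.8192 False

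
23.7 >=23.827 False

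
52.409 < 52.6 True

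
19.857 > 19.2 True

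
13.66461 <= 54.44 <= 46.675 False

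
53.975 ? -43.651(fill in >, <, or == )>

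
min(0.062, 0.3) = 0.062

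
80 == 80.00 True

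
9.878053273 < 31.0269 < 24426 True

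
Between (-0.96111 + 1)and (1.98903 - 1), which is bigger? (1.98903 - 1)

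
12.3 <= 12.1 False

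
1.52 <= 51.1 True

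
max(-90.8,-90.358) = -90.358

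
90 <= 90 True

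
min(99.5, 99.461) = 99.461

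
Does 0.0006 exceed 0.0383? No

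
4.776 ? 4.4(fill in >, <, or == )>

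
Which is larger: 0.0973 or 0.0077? 0.0973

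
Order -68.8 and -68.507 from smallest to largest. -68.8,-68.507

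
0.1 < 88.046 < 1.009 False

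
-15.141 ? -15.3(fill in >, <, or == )>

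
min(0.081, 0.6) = 0.081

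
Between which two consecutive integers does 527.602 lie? 527 and 528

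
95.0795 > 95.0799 False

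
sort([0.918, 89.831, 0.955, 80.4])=[0.918, 0.955, 80.4, 89.831]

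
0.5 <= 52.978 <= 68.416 True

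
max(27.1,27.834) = 27.834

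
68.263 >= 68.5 False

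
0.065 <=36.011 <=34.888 False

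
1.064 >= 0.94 True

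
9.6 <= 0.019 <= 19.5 False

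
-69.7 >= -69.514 False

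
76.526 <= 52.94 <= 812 False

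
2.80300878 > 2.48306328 True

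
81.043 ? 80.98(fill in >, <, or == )>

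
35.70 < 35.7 False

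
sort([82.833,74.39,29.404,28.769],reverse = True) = [82.833,74.39,29.404,28.769]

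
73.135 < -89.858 False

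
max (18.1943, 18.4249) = 18.4249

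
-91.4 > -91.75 True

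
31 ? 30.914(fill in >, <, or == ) >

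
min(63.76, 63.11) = 63.11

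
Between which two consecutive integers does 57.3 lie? 57 and 58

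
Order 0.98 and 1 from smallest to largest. 0.98, 1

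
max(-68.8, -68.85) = -68.8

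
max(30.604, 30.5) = 30.604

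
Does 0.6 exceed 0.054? Yes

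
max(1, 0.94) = 1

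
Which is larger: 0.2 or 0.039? 0.2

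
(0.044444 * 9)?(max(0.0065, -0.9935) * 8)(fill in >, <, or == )>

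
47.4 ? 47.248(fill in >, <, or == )>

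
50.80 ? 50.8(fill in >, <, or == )==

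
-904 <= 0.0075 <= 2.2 True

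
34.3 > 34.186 True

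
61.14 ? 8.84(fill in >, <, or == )>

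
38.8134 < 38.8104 False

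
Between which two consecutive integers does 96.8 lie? 96 and 97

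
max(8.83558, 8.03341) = 8.83558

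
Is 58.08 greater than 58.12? No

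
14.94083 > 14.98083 False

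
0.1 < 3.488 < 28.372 True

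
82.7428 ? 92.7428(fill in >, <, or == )<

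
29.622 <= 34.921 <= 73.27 True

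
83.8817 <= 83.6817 False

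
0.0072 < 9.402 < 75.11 True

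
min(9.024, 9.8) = 9.024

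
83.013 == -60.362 False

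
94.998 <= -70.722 False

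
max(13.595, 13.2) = 13.595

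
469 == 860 False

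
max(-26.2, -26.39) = -26.2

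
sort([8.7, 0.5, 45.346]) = [0.5, 8.7, 45.346]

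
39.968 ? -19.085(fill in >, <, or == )>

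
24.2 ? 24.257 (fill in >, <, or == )<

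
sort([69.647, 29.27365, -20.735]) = [-20.735, 29.27365, 69.647]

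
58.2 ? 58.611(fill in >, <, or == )<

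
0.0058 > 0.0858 False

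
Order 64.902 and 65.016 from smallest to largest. 64.902, 65.016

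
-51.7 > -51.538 False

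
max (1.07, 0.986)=1.07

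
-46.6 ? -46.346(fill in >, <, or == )<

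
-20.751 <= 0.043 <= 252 True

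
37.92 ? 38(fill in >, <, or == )<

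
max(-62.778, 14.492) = 14.492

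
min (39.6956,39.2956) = 39.2956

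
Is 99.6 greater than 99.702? No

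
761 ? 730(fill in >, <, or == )>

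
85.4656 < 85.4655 False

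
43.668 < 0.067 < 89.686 False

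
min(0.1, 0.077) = 0.077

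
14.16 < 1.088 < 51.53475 False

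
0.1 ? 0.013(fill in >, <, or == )>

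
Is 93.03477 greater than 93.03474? Yes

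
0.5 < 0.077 False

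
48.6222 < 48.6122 False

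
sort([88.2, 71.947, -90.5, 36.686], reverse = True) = [88.2, 71.947, 36.686, -90.5]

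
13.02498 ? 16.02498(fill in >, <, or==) <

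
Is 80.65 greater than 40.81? Yes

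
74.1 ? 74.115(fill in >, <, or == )<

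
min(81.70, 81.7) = 81.70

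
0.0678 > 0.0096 True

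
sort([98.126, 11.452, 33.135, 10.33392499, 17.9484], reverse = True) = [98.126, 33.135, 17.9484, 11.452, 10.33392499]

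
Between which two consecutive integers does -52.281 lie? -53 and -52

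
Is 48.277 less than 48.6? Yes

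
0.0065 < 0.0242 True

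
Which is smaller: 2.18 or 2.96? 2.18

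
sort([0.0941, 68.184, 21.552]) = [0.0941, 21.552, 68.184]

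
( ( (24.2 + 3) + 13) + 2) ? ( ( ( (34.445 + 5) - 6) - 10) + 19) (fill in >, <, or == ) <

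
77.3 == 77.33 False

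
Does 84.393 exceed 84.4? No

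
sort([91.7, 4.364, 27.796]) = [4.364, 27.796, 91.7]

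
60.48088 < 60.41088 False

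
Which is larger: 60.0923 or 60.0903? 60.0923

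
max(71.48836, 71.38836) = 71.48836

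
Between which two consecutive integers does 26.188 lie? 26 and 27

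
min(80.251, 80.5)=80.251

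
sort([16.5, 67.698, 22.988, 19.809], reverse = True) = [67.698, 22.988, 19.809, 16.5]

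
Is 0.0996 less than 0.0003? No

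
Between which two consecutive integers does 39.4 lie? 39 and 40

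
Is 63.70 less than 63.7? No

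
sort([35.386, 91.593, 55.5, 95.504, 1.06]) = [1.06, 35.386, 55.5, 91.593, 95.504]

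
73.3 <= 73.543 True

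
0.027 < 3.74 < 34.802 True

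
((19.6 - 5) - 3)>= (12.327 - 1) True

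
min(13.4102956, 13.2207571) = 13.2207571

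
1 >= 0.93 True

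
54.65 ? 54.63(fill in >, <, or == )>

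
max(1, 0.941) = 1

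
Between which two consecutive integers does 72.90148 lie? 72 and 73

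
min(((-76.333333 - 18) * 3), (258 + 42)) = -282.999999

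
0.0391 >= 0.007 True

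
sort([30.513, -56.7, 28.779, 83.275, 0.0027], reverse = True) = [83.275, 30.513, 28.779, 0.0027, -56.7]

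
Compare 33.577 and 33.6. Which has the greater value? 33.6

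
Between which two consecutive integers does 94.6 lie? 94 and 95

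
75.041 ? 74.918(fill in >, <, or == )>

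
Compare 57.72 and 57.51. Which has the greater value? 57.72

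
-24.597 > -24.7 True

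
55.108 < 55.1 False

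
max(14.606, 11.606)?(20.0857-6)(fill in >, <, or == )>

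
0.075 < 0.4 True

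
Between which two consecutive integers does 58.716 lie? 58 and 59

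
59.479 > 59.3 True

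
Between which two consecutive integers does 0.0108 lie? 0 and 1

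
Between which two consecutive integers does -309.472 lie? -310 and -309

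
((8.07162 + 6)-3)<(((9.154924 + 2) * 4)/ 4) True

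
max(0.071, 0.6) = 0.6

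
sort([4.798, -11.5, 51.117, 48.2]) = [-11.5, 4.798, 48.2, 51.117]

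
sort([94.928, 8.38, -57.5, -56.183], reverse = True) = [94.928, 8.38, -56.183, -57.5]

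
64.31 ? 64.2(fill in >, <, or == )>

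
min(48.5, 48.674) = 48.5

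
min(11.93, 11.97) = 11.93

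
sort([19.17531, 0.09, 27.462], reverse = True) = [27.462, 19.17531, 0.09]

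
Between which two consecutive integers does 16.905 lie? 16 and 17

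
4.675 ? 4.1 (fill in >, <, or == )>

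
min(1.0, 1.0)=1.0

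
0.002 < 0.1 True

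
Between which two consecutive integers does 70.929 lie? 70 and 71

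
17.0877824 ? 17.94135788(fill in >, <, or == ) <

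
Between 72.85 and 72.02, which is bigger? 72.85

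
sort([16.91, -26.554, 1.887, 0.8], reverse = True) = [16.91, 1.887, 0.8, -26.554]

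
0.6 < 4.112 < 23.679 True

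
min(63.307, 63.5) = 63.307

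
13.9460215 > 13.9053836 True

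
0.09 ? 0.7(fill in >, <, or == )<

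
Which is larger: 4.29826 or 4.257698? 4.29826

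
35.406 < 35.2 False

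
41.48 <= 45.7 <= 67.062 True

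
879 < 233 False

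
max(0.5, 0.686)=0.686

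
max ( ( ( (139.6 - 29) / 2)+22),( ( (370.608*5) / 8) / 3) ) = 77.3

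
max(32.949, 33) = 33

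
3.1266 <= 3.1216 False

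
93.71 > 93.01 True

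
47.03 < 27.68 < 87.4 False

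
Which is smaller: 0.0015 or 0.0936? 0.0015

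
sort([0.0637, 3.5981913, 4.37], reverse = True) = [4.37, 3.5981913, 0.0637]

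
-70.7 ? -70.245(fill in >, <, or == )<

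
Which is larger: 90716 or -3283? 90716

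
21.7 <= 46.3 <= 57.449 True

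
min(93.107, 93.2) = 93.107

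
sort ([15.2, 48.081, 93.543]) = [15.2, 48.081, 93.543]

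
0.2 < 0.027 False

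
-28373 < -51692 False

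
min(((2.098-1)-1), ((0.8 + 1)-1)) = 0.098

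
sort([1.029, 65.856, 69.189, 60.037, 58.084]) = [1.029, 58.084, 60.037, 65.856, 69.189]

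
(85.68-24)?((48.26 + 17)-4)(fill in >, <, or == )>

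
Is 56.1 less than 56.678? Yes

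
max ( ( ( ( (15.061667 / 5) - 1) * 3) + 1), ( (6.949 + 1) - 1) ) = 7.0370002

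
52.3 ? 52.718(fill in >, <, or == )<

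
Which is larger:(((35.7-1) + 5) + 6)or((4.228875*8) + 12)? ((4.228875*8) + 12)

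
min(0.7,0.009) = 0.009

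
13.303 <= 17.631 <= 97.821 True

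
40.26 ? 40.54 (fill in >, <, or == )<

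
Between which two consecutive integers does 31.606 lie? 31 and 32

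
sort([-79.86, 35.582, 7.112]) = [-79.86, 7.112, 35.582]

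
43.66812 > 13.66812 True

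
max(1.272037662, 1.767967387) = 1.767967387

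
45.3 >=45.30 True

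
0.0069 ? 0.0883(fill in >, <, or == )<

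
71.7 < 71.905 True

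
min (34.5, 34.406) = 34.406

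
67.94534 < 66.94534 False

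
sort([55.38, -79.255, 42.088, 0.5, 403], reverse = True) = [403, 55.38, 42.088, 0.5, -79.255]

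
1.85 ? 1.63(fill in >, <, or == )>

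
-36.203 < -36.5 False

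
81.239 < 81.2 False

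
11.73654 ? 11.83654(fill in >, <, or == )<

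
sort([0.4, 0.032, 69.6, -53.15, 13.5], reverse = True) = [69.6, 13.5, 0.4, 0.032, -53.15]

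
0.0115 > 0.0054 True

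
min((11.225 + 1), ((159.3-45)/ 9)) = 12.225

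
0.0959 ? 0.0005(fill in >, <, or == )>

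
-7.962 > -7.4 False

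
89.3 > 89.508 False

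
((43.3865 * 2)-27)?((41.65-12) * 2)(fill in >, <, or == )>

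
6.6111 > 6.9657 False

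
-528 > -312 False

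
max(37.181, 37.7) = 37.7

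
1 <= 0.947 False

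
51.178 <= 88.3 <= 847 True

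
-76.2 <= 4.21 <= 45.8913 True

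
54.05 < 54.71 True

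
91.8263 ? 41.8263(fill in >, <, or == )>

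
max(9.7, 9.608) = 9.7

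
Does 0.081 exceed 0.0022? Yes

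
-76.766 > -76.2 False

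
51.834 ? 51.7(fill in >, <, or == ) >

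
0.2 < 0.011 False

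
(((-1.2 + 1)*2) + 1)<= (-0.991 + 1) False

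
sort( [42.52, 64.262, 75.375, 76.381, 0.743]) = [0.743, 42.52, 64.262, 75.375, 76.381]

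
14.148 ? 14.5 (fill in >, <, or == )<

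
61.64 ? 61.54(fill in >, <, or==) >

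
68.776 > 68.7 True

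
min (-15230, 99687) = -15230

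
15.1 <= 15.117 True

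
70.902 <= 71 True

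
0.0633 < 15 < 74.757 True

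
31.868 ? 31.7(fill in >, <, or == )>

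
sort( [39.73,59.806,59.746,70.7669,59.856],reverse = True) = [70.7669,59.856,59.806,59.746,39.73]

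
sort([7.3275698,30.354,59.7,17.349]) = [7.3275698,17.349,30.354,59.7]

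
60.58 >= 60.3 True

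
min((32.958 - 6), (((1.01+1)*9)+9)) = 26.958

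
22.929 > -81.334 True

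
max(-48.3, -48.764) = -48.3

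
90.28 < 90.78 True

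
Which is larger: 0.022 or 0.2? 0.2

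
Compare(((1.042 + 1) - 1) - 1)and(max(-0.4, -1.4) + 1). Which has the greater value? (max(-0.4, -1.4) + 1)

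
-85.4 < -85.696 False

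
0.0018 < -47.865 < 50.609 False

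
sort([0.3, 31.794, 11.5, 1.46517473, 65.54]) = [0.3, 1.46517473, 11.5, 31.794, 65.54]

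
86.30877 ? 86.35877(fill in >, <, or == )<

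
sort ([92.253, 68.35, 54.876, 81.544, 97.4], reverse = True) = [97.4, 92.253, 81.544, 68.35, 54.876]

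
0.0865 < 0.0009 False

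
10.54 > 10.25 True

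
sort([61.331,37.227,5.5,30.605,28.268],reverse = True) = [61.331,37.227,30.605,28.268,5.5]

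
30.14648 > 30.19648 False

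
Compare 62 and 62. They are equal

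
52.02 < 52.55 True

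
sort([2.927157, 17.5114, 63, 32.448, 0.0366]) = [0.0366, 2.927157, 17.5114, 32.448, 63]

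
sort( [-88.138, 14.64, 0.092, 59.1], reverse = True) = [59.1, 14.64, 0.092, -88.138]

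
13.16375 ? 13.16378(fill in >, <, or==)<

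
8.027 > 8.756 False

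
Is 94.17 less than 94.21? Yes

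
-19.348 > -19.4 True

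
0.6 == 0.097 False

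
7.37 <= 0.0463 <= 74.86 False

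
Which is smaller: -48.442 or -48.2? -48.442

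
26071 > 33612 False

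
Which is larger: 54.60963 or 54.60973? 54.60973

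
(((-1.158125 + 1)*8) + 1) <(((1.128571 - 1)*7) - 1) True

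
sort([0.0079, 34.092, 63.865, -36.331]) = [-36.331, 0.0079, 34.092, 63.865]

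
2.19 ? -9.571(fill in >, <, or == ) >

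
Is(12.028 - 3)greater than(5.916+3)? Yes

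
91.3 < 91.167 False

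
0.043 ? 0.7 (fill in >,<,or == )<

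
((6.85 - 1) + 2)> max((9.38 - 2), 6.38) True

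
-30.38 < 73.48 True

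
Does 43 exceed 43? No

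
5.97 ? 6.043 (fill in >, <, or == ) <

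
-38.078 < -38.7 False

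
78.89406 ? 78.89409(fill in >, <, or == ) <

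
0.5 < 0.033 False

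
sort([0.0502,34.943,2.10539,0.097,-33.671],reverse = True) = [34.943,2.10539,0.097,0.0502,-33.671]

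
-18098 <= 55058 True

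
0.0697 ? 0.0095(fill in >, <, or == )>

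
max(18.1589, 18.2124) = 18.2124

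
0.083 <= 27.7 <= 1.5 False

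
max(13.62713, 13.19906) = 13.62713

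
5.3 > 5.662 False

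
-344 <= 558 True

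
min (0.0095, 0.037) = 0.0095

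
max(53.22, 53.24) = 53.24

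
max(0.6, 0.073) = 0.6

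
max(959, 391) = 959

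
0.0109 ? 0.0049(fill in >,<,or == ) >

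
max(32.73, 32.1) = 32.73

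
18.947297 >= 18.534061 True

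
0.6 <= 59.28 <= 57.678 False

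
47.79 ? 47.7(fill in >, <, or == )>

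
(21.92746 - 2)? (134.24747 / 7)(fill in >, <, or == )>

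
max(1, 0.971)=1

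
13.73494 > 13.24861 True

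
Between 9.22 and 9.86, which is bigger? 9.86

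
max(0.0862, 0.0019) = 0.0862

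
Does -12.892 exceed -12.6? No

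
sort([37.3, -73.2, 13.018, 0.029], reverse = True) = [37.3, 13.018, 0.029, -73.2]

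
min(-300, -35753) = -35753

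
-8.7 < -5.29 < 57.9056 True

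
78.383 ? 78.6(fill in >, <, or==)<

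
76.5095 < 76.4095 False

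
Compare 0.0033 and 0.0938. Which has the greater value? 0.0938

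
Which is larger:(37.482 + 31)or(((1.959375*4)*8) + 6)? (((1.959375*4)*8) + 6)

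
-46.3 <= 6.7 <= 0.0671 False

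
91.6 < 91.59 False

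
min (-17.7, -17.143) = -17.7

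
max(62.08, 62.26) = 62.26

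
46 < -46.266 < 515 False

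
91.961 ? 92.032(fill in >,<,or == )<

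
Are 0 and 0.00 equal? Yes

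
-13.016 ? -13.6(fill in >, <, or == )>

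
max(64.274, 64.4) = 64.4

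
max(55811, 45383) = 55811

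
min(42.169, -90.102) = -90.102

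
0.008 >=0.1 False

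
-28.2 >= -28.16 False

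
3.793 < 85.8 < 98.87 True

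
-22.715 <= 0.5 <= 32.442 True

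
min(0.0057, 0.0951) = 0.0057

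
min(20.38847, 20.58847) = 20.38847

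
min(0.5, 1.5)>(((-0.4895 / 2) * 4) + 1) True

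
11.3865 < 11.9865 True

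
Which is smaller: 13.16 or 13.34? 13.16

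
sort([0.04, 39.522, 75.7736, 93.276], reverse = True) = [93.276, 75.7736, 39.522, 0.04]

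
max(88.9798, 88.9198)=88.9798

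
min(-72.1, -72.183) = -72.183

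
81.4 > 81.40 False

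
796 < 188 False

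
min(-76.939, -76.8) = -76.939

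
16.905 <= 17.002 True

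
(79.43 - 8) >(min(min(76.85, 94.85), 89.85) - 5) False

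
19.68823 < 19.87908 True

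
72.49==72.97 False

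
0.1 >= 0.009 True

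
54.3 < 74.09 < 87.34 True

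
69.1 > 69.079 True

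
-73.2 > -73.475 True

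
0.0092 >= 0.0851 False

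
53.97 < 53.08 False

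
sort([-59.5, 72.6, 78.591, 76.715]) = [-59.5, 72.6, 76.715, 78.591]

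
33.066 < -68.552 False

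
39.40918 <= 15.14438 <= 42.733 False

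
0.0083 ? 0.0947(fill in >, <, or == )<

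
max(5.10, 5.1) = 5.1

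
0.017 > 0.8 False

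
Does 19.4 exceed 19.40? No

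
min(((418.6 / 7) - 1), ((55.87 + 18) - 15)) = 58.8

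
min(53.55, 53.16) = 53.16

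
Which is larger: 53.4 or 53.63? 53.63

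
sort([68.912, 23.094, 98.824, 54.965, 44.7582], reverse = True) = [98.824, 68.912, 54.965, 44.7582, 23.094]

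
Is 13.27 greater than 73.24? No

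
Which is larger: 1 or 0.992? 1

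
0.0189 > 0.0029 True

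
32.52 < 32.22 False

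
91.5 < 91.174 False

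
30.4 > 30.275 True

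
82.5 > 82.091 True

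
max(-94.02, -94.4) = -94.02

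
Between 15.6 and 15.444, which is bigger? 15.6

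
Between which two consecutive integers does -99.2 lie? -100 and -99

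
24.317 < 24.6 True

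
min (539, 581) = 539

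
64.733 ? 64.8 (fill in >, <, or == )<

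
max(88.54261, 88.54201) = 88.54261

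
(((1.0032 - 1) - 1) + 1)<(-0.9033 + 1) True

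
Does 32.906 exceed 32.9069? No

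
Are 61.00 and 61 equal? Yes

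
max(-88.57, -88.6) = -88.57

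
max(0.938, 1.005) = 1.005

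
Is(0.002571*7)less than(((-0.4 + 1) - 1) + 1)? Yes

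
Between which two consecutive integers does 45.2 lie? 45 and 46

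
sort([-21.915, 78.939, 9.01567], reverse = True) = [78.939, 9.01567, -21.915]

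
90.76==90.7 False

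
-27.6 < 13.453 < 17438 True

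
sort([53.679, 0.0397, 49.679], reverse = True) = [53.679, 49.679, 0.0397]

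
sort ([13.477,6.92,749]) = [6.92,13.477,749]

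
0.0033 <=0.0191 True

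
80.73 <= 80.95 True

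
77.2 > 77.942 False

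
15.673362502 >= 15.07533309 True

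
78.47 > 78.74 False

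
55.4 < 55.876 True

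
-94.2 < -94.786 False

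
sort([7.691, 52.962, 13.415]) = [7.691, 13.415, 52.962]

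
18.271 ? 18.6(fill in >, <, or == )<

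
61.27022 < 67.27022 True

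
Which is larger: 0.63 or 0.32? 0.63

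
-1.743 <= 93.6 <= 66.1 False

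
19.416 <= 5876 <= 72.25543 False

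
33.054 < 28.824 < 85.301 False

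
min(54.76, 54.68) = 54.68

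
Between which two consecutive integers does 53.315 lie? 53 and 54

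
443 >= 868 False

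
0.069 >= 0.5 False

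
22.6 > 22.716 False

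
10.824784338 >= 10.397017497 True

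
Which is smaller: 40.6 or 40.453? 40.453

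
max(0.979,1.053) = 1.053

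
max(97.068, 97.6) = 97.6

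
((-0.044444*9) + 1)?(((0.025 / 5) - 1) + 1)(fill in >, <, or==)>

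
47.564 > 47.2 True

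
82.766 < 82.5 False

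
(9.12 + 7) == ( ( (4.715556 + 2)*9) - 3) False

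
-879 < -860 True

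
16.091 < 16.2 True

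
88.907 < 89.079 True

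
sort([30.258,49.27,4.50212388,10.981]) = [4.50212388,10.981,30.258,49.27]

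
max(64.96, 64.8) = 64.96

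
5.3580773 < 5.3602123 True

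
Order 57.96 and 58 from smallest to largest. 57.96, 58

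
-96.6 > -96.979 True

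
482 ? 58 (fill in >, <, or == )>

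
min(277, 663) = 277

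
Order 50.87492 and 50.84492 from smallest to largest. 50.84492, 50.87492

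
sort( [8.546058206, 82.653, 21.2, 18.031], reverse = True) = [82.653, 21.2, 18.031, 8.546058206]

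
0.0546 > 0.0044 True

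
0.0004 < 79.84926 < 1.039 False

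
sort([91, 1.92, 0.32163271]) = [0.32163271, 1.92, 91]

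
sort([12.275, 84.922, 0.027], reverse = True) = [84.922, 12.275, 0.027]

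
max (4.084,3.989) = 4.084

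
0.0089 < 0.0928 True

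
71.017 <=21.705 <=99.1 False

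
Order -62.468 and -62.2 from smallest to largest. -62.468, -62.2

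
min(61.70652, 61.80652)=61.70652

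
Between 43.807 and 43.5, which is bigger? 43.807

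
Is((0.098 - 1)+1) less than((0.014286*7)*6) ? Yes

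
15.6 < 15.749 True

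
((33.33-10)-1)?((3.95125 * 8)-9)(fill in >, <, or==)<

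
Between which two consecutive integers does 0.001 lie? 0 and 1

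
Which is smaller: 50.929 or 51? 50.929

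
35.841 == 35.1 False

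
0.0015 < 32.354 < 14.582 False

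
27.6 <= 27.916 True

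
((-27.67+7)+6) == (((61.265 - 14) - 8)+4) False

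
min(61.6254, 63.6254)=61.6254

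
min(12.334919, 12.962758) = 12.334919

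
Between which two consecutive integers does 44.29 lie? 44 and 45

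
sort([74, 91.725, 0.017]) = [0.017, 74, 91.725]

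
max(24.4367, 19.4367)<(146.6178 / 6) False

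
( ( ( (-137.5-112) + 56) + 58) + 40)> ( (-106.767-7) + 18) True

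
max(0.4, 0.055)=0.4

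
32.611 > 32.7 False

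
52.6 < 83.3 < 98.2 True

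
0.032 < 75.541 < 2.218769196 False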